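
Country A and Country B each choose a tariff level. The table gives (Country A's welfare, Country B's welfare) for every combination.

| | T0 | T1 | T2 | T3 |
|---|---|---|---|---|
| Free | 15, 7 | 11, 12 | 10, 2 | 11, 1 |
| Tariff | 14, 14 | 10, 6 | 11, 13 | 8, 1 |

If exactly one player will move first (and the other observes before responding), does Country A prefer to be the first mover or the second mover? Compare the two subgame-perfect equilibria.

first

If Country A leads: Country B's best replies are Free→T1, Tariff→T0; Country A's induced payoffs 11, 14; outcome (Tariff, T0), payoffs (14, 14).
If Country B leads: Country A's best replies are T0→Free, T1→Free, T2→Tariff, T3→Free; Country B's induced payoffs 7, 12, 13, 1; outcome (Tariff, T2), payoffs (11, 13).
Country A gets 14 moving first and 11 moving second, so Country A prefers to move first.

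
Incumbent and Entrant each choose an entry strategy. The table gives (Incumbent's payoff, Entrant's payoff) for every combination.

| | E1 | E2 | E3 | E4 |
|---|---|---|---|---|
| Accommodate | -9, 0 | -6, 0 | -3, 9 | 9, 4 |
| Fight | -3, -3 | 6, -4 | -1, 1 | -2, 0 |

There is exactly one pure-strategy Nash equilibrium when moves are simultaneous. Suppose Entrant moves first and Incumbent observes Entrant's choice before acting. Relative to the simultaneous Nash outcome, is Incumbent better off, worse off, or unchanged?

Solve by backward induction (Entrant leads).
- E1: Incumbent compares -9, -3 and picks Fight; Entrant would get -3.
- E2: Incumbent compares -6, 6 and picks Fight; Entrant would get -4.
- E3: Incumbent compares -3, -1 and picks Fight; Entrant would get 1.
- E4: Incumbent compares 9, -2 and picks Accommodate; Entrant would get 4.
Entrant's induced payoffs are -3, -4, 1, 4, so Entrant commits to E4. Subgame-perfect outcome: (Accommodate, E4) with payoffs (9, 4).
For the simultaneous game, intersect best replies.
Incumbent's best replies: E1→Fight; E2→Fight; E3→Fight; E4→Accommodate.
Entrant's best replies: Accommodate→E3; Fight→E3.
The unique mutual best reply is (Fight, E3), giving (-1, 1).
Incumbent earns 9 sequentially versus -1 at the Nash outcome: better off.

better off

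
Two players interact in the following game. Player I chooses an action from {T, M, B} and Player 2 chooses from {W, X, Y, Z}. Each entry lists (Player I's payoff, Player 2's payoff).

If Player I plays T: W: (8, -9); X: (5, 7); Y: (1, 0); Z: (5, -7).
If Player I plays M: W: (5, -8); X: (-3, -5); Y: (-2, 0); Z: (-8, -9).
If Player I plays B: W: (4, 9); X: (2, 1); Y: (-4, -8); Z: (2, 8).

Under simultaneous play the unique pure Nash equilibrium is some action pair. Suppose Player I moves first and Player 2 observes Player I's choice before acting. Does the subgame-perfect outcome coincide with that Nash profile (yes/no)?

yes

Backward induction with Player I moving first.
- T: BR = X, leader payoff 5.
- M: BR = Y, leader payoff -2.
- B: BR = W, leader payoff 4.
Player I's induced payoffs are 5, -2, 4, so Player I commits to T. Subgame-perfect outcome: (T, X) with payoffs (5, 7).
Under simultaneous play:
Player I's best replies: W→T; X→T; Y→T; Z→T.
Player 2's best replies: T→X; M→Y; B→W.
The unique mutual best reply is (T, X), giving (5, 7).
Sequential outcome (T, X) coincides with the Nash profile (T, X).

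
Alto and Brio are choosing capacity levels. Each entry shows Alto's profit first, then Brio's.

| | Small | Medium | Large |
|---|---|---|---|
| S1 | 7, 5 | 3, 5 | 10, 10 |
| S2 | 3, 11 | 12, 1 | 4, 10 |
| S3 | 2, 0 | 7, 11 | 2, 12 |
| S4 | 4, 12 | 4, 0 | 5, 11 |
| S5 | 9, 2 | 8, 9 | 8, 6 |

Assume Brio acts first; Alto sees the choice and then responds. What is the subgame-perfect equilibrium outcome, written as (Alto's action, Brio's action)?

Solve by backward induction (Brio leads).
- Small: Alto compares 7, 3, 2, 4, 9 and picks S5; Brio would get 2.
- Medium: Alto compares 3, 12, 7, 4, 8 and picks S2; Brio would get 1.
- Large: Alto compares 10, 4, 2, 5, 8 and picks S1; Brio would get 10.
Maximizing over 2, 1, 10, Brio chooses Large. Subgame-perfect outcome: (S1, Large) with payoffs (10, 10).

(S1, Large)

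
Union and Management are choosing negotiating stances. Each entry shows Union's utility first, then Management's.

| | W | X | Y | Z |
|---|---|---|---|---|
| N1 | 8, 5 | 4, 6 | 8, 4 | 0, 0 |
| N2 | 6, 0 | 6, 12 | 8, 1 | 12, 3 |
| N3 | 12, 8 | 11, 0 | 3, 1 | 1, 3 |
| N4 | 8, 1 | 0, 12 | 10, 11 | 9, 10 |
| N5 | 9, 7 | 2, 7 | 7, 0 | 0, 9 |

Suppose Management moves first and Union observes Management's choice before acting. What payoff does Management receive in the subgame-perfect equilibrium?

Solve by backward induction (Management leads).
- W: BR = N3, leader payoff 8.
- X: BR = N3, leader payoff 0.
- Y: BR = N4, leader payoff 11.
- Z: BR = N2, leader payoff 3.
Among 8, 0, 11, 3, the best is 11 at Y. Subgame-perfect outcome: (N4, Y) with payoffs (10, 11).

11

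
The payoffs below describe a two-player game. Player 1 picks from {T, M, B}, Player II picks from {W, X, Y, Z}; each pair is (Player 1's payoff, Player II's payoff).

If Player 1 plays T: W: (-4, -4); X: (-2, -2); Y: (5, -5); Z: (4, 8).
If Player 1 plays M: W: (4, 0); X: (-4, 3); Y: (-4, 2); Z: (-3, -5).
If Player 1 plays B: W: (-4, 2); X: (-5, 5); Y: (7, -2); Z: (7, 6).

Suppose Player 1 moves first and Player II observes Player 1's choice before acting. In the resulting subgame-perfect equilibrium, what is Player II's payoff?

6

Player II best-responds to each possible Player 1 move:
- T → Player II plays Z (best of -4, -2, -5, 8); Player 1 gets 4.
- M → Player II plays X (best of 0, 3, 2, -5); Player 1 gets -4.
- B → Player II plays Z (best of 2, 5, -2, 6); Player 1 gets 7.
Player 1's induced payoffs are 4, -4, 7, so Player 1 commits to B. Subgame-perfect outcome: (B, Z) with payoffs (7, 6).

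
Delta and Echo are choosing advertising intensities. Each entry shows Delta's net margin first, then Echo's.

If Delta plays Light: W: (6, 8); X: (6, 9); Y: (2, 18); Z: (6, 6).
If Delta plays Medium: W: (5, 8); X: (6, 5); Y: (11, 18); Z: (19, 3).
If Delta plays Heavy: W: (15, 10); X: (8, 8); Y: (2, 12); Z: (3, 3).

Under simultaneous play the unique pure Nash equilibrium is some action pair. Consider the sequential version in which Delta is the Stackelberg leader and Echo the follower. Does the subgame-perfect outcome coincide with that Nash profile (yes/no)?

Backward induction with Delta moving first.
- Light: BR = Y, leader payoff 2.
- Medium: BR = Y, leader payoff 11.
- Heavy: BR = Y, leader payoff 2.
Maximizing over 2, 11, 2, Delta chooses Medium. Subgame-perfect outcome: (Medium, Y) with payoffs (11, 18).
Under simultaneous play:
Delta's best replies: W→Heavy; X→Heavy; Y→Medium; Z→Medium.
Echo's best replies: Light→Y; Medium→Y; Heavy→Y.
Only (Medium, Y) has each player best-responding; Nash payoffs (11, 18).
Sequential outcome (Medium, Y) coincides with the Nash profile (Medium, Y).

yes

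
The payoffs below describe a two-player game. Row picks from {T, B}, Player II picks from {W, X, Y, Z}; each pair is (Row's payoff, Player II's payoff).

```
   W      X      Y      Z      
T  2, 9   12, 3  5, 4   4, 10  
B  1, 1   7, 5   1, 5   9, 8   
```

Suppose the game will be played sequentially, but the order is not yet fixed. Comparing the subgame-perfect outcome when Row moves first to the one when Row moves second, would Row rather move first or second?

first

If Row leads: Player II's best replies are T→Z, B→Z; Row's induced payoffs 4, 9; outcome (B, Z), payoffs (9, 8).
If Player II leads: Row's best replies are W→T, X→T, Y→T, Z→B; Player II's induced payoffs 9, 3, 4, 8; outcome (T, W), payoffs (2, 9).
Row gets 9 moving first and 2 moving second, so Row prefers to move first.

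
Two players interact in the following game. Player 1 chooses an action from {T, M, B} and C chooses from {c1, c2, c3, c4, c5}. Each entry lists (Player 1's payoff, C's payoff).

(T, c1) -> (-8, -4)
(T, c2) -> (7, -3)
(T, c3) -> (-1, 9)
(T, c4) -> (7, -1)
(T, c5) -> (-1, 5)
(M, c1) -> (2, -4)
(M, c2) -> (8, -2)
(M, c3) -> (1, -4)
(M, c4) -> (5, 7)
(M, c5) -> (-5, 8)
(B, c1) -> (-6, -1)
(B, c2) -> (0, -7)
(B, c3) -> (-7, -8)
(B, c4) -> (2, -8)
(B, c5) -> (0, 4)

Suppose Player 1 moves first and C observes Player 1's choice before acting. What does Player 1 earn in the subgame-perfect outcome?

Work backward from C's decision.
- T: BR = c3, leader payoff -1.
- M: BR = c5, leader payoff -5.
- B: BR = c5, leader payoff 0.
Among -1, -5, 0, the best is 0 at B. Subgame-perfect outcome: (B, c5) with payoffs (0, 4).

0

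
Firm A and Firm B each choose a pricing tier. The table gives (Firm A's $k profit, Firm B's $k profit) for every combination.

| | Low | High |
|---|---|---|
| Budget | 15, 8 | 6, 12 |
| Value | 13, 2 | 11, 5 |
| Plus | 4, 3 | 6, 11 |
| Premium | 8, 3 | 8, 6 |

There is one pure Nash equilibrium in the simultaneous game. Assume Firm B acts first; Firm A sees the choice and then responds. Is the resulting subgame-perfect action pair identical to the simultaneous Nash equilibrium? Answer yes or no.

no

Backward induction with Firm B moving first.
- Low → Firm A plays Budget (best of 15, 13, 4, 8); Firm B gets 8.
- High → Firm A plays Value (best of 6, 11, 6, 8); Firm B gets 5.
Firm B's induced payoffs are 8, 5, so Firm B commits to Low. Subgame-perfect outcome: (Budget, Low) with payoffs (15, 8).
Under simultaneous play:
Firm A's best replies: Low→Budget; High→Value.
Firm B's best replies: Budget→High; Value→High; Plus→High; Premium→High.
Only (Value, High) has each player best-responding; Nash payoffs (11, 5).
Sequential outcome (Budget, Low) differs from the Nash profile (Value, High).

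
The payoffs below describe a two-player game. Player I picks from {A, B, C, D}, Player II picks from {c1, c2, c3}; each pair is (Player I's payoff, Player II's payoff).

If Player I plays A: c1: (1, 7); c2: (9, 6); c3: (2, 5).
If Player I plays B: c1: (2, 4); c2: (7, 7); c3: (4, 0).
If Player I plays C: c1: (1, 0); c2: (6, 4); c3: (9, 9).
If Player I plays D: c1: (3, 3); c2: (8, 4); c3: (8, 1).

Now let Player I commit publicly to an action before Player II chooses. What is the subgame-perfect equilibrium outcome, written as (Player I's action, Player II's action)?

Backward induction with Player I moving first.
- A: BR = c1, leader payoff 1.
- B: BR = c2, leader payoff 7.
- C: BR = c3, leader payoff 9.
- D: BR = c2, leader payoff 8.
Among 1, 7, 9, 8, the best is 9 at C. Subgame-perfect outcome: (C, c3) with payoffs (9, 9).

(C, c3)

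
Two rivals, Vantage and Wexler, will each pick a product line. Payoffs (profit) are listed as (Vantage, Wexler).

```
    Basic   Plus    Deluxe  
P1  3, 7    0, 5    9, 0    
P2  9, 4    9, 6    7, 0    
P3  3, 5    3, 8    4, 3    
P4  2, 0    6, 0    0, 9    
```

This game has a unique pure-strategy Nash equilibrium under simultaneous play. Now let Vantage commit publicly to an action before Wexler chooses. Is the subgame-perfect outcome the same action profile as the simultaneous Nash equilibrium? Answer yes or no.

Backward induction with Vantage moving first.
- P1: BR = Basic, leader payoff 3.
- P2: BR = Plus, leader payoff 9.
- P3: BR = Plus, leader payoff 3.
- P4: BR = Deluxe, leader payoff 0.
Among 3, 9, 3, 0, the best is 9 at P2. Subgame-perfect outcome: (P2, Plus) with payoffs (9, 6).
For the simultaneous game, intersect best replies.
Vantage's best replies: Basic→P2; Plus→P2; Deluxe→P1.
Wexler's best replies: P1→Basic; P2→Plus; P3→Plus; P4→Deluxe.
The unique mutual best reply is (P2, Plus), giving (9, 6).
Sequential outcome (P2, Plus) coincides with the Nash profile (P2, Plus).

yes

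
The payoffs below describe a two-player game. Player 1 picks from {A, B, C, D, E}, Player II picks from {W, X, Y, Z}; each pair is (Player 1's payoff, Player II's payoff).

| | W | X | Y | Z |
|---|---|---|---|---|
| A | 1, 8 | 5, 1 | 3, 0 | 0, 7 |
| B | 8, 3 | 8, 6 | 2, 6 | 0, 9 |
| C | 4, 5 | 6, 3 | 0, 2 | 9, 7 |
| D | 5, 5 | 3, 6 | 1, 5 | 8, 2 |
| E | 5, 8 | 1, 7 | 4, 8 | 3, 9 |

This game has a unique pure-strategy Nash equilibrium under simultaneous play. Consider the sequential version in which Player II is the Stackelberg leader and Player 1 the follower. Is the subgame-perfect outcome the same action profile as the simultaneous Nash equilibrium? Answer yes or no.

no

Solve by backward induction (Player II leads).
- W: Player 1 compares 1, 8, 4, 5, 5 and picks B; Player II would get 3.
- X: Player 1 compares 5, 8, 6, 3, 1 and picks B; Player II would get 6.
- Y: Player 1 compares 3, 2, 0, 1, 4 and picks E; Player II would get 8.
- Z: Player 1 compares 0, 0, 9, 8, 3 and picks C; Player II would get 7.
Maximizing over 3, 6, 8, 7, Player II chooses Y. Subgame-perfect outcome: (E, Y) with payoffs (4, 8).
Now find the simultaneous Nash equilibrium.
Player 1's best replies: W→B; X→B; Y→E; Z→C.
Player II's best replies: A→W; B→Z; C→Z; D→X; E→Z.
Only (C, Z) has each player best-responding; Nash payoffs (9, 7).
Sequential outcome (E, Y) differs from the Nash profile (C, Z).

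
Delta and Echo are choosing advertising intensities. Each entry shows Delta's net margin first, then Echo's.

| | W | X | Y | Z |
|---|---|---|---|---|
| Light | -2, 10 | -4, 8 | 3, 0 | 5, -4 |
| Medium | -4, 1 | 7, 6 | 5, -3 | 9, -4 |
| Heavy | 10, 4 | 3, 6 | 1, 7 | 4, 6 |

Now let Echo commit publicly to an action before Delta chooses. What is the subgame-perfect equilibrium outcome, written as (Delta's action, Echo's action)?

Delta best-responds to each possible Echo move:
- W: BR = Heavy, leader payoff 4.
- X: BR = Medium, leader payoff 6.
- Y: BR = Medium, leader payoff -3.
- Z: BR = Medium, leader payoff -4.
Maximizing over 4, 6, -3, -4, Echo chooses X. Subgame-perfect outcome: (Medium, X) with payoffs (7, 6).

(Medium, X)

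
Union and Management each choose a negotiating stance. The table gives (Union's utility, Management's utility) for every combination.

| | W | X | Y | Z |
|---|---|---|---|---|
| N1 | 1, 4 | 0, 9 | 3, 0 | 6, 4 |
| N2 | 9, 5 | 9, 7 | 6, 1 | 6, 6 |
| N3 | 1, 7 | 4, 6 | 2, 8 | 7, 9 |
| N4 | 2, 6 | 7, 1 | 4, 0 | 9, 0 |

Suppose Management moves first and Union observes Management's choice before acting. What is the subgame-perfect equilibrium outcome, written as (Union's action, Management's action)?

Work backward from Union's decision.
- W: Union compares 1, 9, 1, 2 and picks N2; Management would get 5.
- X: Union compares 0, 9, 4, 7 and picks N2; Management would get 7.
- Y: Union compares 3, 6, 2, 4 and picks N2; Management would get 1.
- Z: Union compares 6, 6, 7, 9 and picks N4; Management would get 0.
Maximizing over 5, 7, 1, 0, Management chooses X. Subgame-perfect outcome: (N2, X) with payoffs (9, 7).

(N2, X)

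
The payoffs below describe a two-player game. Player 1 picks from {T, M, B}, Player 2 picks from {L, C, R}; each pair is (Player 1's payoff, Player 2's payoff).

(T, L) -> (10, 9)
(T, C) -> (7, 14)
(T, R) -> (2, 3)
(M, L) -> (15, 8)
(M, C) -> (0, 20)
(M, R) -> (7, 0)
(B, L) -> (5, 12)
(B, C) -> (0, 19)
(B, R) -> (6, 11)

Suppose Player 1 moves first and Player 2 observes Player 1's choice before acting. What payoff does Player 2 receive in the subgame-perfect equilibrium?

Backward induction with Player 1 moving first.
- T: BR = C, leader payoff 7.
- M: BR = C, leader payoff 0.
- B: BR = C, leader payoff 0.
Player 1's induced payoffs are 7, 0, 0, so Player 1 commits to T. Subgame-perfect outcome: (T, C) with payoffs (7, 14).

14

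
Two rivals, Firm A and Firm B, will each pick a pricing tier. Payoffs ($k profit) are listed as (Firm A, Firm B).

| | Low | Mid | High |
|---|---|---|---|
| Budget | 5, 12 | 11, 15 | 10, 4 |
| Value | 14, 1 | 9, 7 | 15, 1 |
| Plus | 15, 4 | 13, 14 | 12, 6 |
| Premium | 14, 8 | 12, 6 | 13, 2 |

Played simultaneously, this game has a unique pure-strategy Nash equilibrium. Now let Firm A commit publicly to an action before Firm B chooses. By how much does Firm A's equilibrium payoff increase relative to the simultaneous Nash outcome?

Backward induction with Firm A moving first.
- Budget: BR = Mid, leader payoff 11.
- Value: BR = Mid, leader payoff 9.
- Plus: BR = Mid, leader payoff 13.
- Premium: BR = Low, leader payoff 14.
Maximizing over 11, 9, 13, 14, Firm A chooses Premium. Subgame-perfect outcome: (Premium, Low) with payoffs (14, 8).
For the simultaneous game, intersect best replies.
Firm A's best replies: Low→Plus; Mid→Plus; High→Value.
Firm B's best replies: Budget→Mid; Value→Mid; Plus→Mid; Premium→Low.
Only (Plus, Mid) has each player best-responding; Nash payoffs (13, 14).
Firm A's commitment gain: 14 − 13 = 1.

1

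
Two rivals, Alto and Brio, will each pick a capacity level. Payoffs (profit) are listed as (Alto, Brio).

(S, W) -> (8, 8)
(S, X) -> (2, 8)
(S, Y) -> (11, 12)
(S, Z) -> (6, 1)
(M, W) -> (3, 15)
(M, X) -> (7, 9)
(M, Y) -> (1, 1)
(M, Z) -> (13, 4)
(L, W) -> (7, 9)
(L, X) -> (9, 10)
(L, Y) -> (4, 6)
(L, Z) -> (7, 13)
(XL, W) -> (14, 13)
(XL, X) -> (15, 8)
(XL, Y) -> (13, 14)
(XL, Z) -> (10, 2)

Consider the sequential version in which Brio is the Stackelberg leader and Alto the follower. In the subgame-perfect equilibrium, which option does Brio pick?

Work backward from Alto's decision.
- W → Alto plays XL (best of 8, 3, 7, 14); Brio gets 13.
- X → Alto plays XL (best of 2, 7, 9, 15); Brio gets 8.
- Y → Alto plays XL (best of 11, 1, 4, 13); Brio gets 14.
- Z → Alto plays M (best of 6, 13, 7, 10); Brio gets 4.
Brio's induced payoffs are 13, 8, 14, 4, so Brio commits to Y. Subgame-perfect outcome: (XL, Y) with payoffs (13, 14).

Y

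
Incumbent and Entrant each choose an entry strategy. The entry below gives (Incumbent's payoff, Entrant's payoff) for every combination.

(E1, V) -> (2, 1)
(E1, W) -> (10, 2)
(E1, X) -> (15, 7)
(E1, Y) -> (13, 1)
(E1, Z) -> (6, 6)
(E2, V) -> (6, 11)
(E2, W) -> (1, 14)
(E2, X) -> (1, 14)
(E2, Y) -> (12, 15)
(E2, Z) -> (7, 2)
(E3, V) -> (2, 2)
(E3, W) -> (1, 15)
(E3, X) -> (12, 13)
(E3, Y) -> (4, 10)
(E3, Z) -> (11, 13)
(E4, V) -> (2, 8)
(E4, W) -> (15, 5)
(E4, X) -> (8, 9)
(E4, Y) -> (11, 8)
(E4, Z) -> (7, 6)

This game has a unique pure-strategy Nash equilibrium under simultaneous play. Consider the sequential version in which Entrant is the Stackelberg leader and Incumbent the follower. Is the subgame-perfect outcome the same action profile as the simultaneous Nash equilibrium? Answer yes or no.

no

Solve by backward induction (Entrant leads).
- V: Incumbent compares 2, 6, 2, 2 and picks E2; Entrant would get 11.
- W: Incumbent compares 10, 1, 1, 15 and picks E4; Entrant would get 5.
- X: Incumbent compares 15, 1, 12, 8 and picks E1; Entrant would get 7.
- Y: Incumbent compares 13, 12, 4, 11 and picks E1; Entrant would get 1.
- Z: Incumbent compares 6, 7, 11, 7 and picks E3; Entrant would get 13.
Among 11, 5, 7, 1, 13, the best is 13 at Z. Subgame-perfect outcome: (E3, Z) with payoffs (11, 13).
Under simultaneous play:
Incumbent's best replies: V→E2; W→E4; X→E1; Y→E1; Z→E3.
Entrant's best replies: E1→X; E2→Y; E3→W; E4→X.
Only (E1, X) has each player best-responding; Nash payoffs (15, 7).
Sequential outcome (E3, Z) differs from the Nash profile (E1, X).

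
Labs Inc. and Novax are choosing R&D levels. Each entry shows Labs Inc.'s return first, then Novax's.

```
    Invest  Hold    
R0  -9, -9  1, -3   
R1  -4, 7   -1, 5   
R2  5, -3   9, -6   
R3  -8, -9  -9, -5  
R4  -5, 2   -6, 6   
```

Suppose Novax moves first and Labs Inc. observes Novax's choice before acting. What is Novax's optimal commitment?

Invest

Work backward from Labs Inc.'s decision.
- Invest → Labs Inc. plays R2 (best of -9, -4, 5, -8, -5); Novax gets -3.
- Hold → Labs Inc. plays R2 (best of 1, -1, 9, -9, -6); Novax gets -6.
Maximizing over -3, -6, Novax chooses Invest. Subgame-perfect outcome: (R2, Invest) with payoffs (5, -3).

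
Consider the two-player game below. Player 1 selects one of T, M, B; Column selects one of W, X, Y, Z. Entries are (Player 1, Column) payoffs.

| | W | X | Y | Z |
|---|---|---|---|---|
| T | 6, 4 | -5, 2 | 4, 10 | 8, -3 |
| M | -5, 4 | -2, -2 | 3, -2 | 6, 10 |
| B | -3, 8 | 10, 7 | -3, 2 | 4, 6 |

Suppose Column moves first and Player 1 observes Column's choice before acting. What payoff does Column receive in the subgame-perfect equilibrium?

10

Work backward from Player 1's decision.
- W: Player 1 compares 6, -5, -3 and picks T; Column would get 4.
- X: Player 1 compares -5, -2, 10 and picks B; Column would get 7.
- Y: Player 1 compares 4, 3, -3 and picks T; Column would get 10.
- Z: Player 1 compares 8, 6, 4 and picks T; Column would get -3.
Among 4, 7, 10, -3, the best is 10 at Y. Subgame-perfect outcome: (T, Y) with payoffs (4, 10).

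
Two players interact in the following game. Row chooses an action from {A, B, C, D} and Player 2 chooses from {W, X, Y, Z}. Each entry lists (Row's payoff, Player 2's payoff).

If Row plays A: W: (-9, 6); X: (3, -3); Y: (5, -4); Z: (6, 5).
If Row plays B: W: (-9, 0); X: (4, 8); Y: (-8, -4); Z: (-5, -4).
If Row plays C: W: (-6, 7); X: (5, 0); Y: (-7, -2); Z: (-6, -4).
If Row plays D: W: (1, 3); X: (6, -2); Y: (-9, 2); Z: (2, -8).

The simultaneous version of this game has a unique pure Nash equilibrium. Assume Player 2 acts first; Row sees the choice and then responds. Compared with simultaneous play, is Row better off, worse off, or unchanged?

Row best-responds to each possible Player 2 move:
- W: Row compares -9, -9, -6, 1 and picks D; Player 2 would get 3.
- X: Row compares 3, 4, 5, 6 and picks D; Player 2 would get -2.
- Y: Row compares 5, -8, -7, -9 and picks A; Player 2 would get -4.
- Z: Row compares 6, -5, -6, 2 and picks A; Player 2 would get 5.
Among 3, -2, -4, 5, the best is 5 at Z. Subgame-perfect outcome: (A, Z) with payoffs (6, 5).
Now find the simultaneous Nash equilibrium.
Row's best replies: W→D; X→D; Y→A; Z→A.
Player 2's best replies: A→W; B→X; C→W; D→W.
The unique mutual best reply is (D, W), giving (1, 3).
Row earns 6 sequentially versus 1 at the Nash outcome: better off.

better off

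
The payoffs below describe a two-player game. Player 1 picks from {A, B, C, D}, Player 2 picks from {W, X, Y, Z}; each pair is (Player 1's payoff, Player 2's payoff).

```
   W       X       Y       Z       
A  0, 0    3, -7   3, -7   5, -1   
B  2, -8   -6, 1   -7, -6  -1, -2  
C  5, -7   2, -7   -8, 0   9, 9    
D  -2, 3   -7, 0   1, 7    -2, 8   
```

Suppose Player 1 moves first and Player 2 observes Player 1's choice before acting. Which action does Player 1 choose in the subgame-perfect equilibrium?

Backward induction with Player 1 moving first.
- A → Player 2 plays W (best of 0, -7, -7, -1); Player 1 gets 0.
- B → Player 2 plays X (best of -8, 1, -6, -2); Player 1 gets -6.
- C → Player 2 plays Z (best of -7, -7, 0, 9); Player 1 gets 9.
- D → Player 2 plays Z (best of 3, 0, 7, 8); Player 1 gets -2.
Maximizing over 0, -6, 9, -2, Player 1 chooses C. Subgame-perfect outcome: (C, Z) with payoffs (9, 9).

C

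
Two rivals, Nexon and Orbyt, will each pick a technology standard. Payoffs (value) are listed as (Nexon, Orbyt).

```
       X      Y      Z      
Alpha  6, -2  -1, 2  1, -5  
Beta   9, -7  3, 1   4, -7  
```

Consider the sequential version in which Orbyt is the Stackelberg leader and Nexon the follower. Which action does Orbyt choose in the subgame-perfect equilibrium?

Y

Work backward from Nexon's decision.
- X: Nexon compares 6, 9 and picks Beta; Orbyt would get -7.
- Y: Nexon compares -1, 3 and picks Beta; Orbyt would get 1.
- Z: Nexon compares 1, 4 and picks Beta; Orbyt would get -7.
Among -7, 1, -7, the best is 1 at Y. Subgame-perfect outcome: (Beta, Y) with payoffs (3, 1).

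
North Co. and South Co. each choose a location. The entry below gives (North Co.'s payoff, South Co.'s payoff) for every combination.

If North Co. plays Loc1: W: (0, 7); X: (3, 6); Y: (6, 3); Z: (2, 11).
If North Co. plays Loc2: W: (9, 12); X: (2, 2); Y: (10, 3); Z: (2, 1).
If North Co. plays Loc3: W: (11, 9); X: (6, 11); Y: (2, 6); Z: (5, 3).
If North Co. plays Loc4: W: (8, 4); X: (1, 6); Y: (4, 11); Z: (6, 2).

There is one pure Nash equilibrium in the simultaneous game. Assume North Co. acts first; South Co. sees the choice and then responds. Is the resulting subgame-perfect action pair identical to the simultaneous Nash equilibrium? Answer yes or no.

Work backward from South Co.'s decision.
- Loc1: BR = Z, leader payoff 2.
- Loc2: BR = W, leader payoff 9.
- Loc3: BR = X, leader payoff 6.
- Loc4: BR = Y, leader payoff 4.
Maximizing over 2, 9, 6, 4, North Co. chooses Loc2. Subgame-perfect outcome: (Loc2, W) with payoffs (9, 12).
For the simultaneous game, intersect best replies.
North Co.'s best replies: W→Loc3; X→Loc3; Y→Loc2; Z→Loc4.
South Co.'s best replies: Loc1→Z; Loc2→W; Loc3→X; Loc4→Y.
The unique mutual best reply is (Loc3, X), giving (6, 11).
Sequential outcome (Loc2, W) differs from the Nash profile (Loc3, X).

no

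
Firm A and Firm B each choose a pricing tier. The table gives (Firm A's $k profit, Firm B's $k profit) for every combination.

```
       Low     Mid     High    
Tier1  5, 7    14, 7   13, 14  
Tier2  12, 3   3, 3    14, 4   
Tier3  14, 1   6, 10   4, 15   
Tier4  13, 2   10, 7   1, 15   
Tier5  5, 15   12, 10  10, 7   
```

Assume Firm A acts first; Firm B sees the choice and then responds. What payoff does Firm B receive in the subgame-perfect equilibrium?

4

Backward induction with Firm A moving first.
- Tier1 → Firm B plays High (best of 7, 7, 14); Firm A gets 13.
- Tier2 → Firm B plays High (best of 3, 3, 4); Firm A gets 14.
- Tier3 → Firm B plays High (best of 1, 10, 15); Firm A gets 4.
- Tier4 → Firm B plays High (best of 2, 7, 15); Firm A gets 1.
- Tier5 → Firm B plays Low (best of 15, 10, 7); Firm A gets 5.
Firm A's induced payoffs are 13, 14, 4, 1, 5, so Firm A commits to Tier2. Subgame-perfect outcome: (Tier2, High) with payoffs (14, 4).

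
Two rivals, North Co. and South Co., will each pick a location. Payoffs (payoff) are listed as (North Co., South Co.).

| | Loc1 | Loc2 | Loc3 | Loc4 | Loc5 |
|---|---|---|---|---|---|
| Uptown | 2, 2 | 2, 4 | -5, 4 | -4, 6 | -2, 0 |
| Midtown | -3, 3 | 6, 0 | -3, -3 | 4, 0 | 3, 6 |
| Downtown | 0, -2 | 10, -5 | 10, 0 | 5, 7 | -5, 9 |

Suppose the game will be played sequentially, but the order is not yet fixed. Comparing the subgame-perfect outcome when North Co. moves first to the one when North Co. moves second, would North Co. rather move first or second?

second

If North Co. leads: South Co.'s best replies are Uptown→Loc4, Midtown→Loc5, Downtown→Loc5; North Co.'s induced payoffs -4, 3, -5; outcome (Midtown, Loc5), payoffs (3, 6).
If South Co. leads: North Co.'s best replies are Loc1→Uptown, Loc2→Downtown, Loc3→Downtown, Loc4→Downtown, Loc5→Midtown; South Co.'s induced payoffs 2, -5, 0, 7, 6; outcome (Downtown, Loc4), payoffs (5, 7).
North Co. gets 3 moving first and 5 moving second, so North Co. prefers to move second.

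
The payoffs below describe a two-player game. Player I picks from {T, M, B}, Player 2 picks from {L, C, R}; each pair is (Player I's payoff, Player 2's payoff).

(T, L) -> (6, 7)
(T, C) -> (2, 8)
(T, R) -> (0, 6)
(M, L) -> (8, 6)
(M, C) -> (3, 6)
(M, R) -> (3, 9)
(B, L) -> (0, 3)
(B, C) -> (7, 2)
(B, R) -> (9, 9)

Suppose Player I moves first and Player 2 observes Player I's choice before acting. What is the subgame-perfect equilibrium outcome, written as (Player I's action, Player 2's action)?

Work backward from Player 2's decision.
- T → Player 2 plays C (best of 7, 8, 6); Player I gets 2.
- M → Player 2 plays R (best of 6, 6, 9); Player I gets 3.
- B → Player 2 plays R (best of 3, 2, 9); Player I gets 9.
Among 2, 3, 9, the best is 9 at B. Subgame-perfect outcome: (B, R) with payoffs (9, 9).

(B, R)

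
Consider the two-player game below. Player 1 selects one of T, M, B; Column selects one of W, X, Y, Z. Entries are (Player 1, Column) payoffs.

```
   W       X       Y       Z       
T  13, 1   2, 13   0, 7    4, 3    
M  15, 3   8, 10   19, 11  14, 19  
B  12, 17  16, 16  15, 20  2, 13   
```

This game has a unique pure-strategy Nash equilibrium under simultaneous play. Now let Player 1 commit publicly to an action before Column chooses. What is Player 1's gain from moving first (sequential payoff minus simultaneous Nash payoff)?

Backward induction with Player 1 moving first.
- T: Column compares 1, 13, 7, 3 and picks X; Player 1 would get 2.
- M: Column compares 3, 10, 11, 19 and picks Z; Player 1 would get 14.
- B: Column compares 17, 16, 20, 13 and picks Y; Player 1 would get 15.
Maximizing over 2, 14, 15, Player 1 chooses B. Subgame-perfect outcome: (B, Y) with payoffs (15, 20).
For the simultaneous game, intersect best replies.
Player 1's best replies: W→M; X→B; Y→M; Z→M.
Column's best replies: T→X; M→Z; B→Y.
The unique mutual best reply is (M, Z), giving (14, 19).
Player 1's commitment gain: 15 − 14 = 1.

1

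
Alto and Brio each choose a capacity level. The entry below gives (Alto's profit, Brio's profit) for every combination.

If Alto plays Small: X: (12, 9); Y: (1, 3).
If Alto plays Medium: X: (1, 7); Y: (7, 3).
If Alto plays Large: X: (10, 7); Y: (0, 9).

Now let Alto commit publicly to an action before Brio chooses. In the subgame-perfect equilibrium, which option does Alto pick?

Small

Work backward from Brio's decision.
- Small: Brio compares 9, 3 and picks X; Alto would get 12.
- Medium: Brio compares 7, 3 and picks X; Alto would get 1.
- Large: Brio compares 7, 9 and picks Y; Alto would get 0.
Among 12, 1, 0, the best is 12 at Small. Subgame-perfect outcome: (Small, X) with payoffs (12, 9).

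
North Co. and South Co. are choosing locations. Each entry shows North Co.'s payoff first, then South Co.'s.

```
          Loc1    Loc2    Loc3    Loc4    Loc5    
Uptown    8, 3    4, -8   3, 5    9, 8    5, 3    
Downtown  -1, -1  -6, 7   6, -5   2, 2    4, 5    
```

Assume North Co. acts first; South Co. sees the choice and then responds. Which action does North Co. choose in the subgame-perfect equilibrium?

Uptown

Backward induction with North Co. moving first.
- Uptown: BR = Loc4, leader payoff 9.
- Downtown: BR = Loc2, leader payoff -6.
Among 9, -6, the best is 9 at Uptown. Subgame-perfect outcome: (Uptown, Loc4) with payoffs (9, 8).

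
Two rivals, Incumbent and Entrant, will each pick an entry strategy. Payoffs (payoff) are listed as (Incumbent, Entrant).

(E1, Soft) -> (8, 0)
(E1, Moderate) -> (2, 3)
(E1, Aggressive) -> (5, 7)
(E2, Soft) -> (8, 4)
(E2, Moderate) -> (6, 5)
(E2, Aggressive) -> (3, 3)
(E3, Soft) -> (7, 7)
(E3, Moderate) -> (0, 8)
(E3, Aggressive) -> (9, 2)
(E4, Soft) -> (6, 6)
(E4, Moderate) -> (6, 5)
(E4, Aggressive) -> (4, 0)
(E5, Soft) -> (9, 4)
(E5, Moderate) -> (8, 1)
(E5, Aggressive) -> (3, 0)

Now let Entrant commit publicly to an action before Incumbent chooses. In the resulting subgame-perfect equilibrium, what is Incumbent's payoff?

Work backward from Incumbent's decision.
- Soft: BR = E5, leader payoff 4.
- Moderate: BR = E5, leader payoff 1.
- Aggressive: BR = E3, leader payoff 2.
Maximizing over 4, 1, 2, Entrant chooses Soft. Subgame-perfect outcome: (E5, Soft) with payoffs (9, 4).

9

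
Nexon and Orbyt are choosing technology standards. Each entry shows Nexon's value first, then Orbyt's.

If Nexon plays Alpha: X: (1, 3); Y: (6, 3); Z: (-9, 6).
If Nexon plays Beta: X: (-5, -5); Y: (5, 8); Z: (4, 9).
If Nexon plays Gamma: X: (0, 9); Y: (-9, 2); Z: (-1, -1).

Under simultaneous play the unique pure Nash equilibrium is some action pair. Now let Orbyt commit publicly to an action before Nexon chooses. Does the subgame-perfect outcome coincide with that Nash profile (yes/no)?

Nexon best-responds to each possible Orbyt move:
- X: BR = Alpha, leader payoff 3.
- Y: BR = Alpha, leader payoff 3.
- Z: BR = Beta, leader payoff 9.
Among 3, 3, 9, the best is 9 at Z. Subgame-perfect outcome: (Beta, Z) with payoffs (4, 9).
Under simultaneous play:
Nexon's best replies: X→Alpha; Y→Alpha; Z→Beta.
Orbyt's best replies: Alpha→Z; Beta→Z; Gamma→X.
Only (Beta, Z) has each player best-responding; Nash payoffs (4, 9).
Sequential outcome (Beta, Z) coincides with the Nash profile (Beta, Z).

yes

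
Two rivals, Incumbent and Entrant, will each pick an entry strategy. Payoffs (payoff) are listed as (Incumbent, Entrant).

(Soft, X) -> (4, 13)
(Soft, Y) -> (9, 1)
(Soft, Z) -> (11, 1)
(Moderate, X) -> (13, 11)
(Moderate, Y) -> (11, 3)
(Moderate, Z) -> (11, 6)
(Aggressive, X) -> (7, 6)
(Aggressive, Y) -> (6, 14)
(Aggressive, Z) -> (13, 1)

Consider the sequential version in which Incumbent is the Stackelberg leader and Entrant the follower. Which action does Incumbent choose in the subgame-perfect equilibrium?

Solve by backward induction (Incumbent leads).
- Soft: Entrant compares 13, 1, 1 and picks X; Incumbent would get 4.
- Moderate: Entrant compares 11, 3, 6 and picks X; Incumbent would get 13.
- Aggressive: Entrant compares 6, 14, 1 and picks Y; Incumbent would get 6.
Among 4, 13, 6, the best is 13 at Moderate. Subgame-perfect outcome: (Moderate, X) with payoffs (13, 11).

Moderate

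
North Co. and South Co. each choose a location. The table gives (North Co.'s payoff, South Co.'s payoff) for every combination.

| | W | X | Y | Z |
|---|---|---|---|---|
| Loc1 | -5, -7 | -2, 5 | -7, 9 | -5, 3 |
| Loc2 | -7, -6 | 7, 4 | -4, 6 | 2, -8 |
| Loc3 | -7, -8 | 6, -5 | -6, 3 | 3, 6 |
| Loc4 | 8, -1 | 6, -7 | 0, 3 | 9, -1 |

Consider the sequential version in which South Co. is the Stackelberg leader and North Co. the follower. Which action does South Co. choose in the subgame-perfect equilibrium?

X

Backward induction with South Co. moving first.
- W: BR = Loc4, leader payoff -1.
- X: BR = Loc2, leader payoff 4.
- Y: BR = Loc4, leader payoff 3.
- Z: BR = Loc4, leader payoff -1.
South Co.'s induced payoffs are -1, 4, 3, -1, so South Co. commits to X. Subgame-perfect outcome: (Loc2, X) with payoffs (7, 4).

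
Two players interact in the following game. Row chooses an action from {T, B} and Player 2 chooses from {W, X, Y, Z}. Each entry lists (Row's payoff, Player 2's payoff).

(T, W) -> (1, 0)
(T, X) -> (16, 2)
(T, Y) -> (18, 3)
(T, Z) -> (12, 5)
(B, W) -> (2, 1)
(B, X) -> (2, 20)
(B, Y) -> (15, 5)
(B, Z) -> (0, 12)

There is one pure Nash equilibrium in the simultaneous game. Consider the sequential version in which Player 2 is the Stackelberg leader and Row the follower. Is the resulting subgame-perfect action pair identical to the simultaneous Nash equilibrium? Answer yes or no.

Work backward from Row's decision.
- W: BR = B, leader payoff 1.
- X: BR = T, leader payoff 2.
- Y: BR = T, leader payoff 3.
- Z: BR = T, leader payoff 5.
Among 1, 2, 3, 5, the best is 5 at Z. Subgame-perfect outcome: (T, Z) with payoffs (12, 5).
Under simultaneous play:
Row's best replies: W→B; X→T; Y→T; Z→T.
Player 2's best replies: T→Z; B→X.
The unique mutual best reply is (T, Z), giving (12, 5).
Sequential outcome (T, Z) coincides with the Nash profile (T, Z).

yes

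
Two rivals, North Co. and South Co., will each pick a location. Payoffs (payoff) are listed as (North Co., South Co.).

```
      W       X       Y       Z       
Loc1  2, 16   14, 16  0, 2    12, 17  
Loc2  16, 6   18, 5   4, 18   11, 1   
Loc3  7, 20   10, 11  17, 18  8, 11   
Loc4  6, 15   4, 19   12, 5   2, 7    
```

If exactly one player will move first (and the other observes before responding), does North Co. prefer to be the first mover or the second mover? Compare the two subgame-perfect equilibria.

If North Co. leads: South Co.'s best replies are Loc1→Z, Loc2→Y, Loc3→W, Loc4→X; North Co.'s induced payoffs 12, 4, 7, 4; outcome (Loc1, Z), payoffs (12, 17).
If South Co. leads: North Co.'s best replies are W→Loc2, X→Loc2, Y→Loc3, Z→Loc1; South Co.'s induced payoffs 6, 5, 18, 17; outcome (Loc3, Y), payoffs (17, 18).
North Co. gets 12 moving first and 17 moving second, so North Co. prefers to move second.

second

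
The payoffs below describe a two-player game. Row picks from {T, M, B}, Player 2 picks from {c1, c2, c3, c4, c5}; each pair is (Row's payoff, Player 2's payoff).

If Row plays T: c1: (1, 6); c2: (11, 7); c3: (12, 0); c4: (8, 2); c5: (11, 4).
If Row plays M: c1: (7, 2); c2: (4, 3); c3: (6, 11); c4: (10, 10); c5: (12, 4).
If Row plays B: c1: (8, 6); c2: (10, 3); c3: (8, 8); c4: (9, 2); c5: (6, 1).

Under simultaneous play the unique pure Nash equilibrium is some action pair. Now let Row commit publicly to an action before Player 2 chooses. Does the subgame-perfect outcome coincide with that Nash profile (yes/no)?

Work backward from Player 2's decision.
- T → Player 2 plays c2 (best of 6, 7, 0, 2, 4); Row gets 11.
- M → Player 2 plays c3 (best of 2, 3, 11, 10, 4); Row gets 6.
- B → Player 2 plays c3 (best of 6, 3, 8, 2, 1); Row gets 8.
Maximizing over 11, 6, 8, Row chooses T. Subgame-perfect outcome: (T, c2) with payoffs (11, 7).
Under simultaneous play:
Row's best replies: c1→B; c2→T; c3→T; c4→M; c5→M.
Player 2's best replies: T→c2; M→c3; B→c3.
The unique mutual best reply is (T, c2), giving (11, 7).
Sequential outcome (T, c2) coincides with the Nash profile (T, c2).

yes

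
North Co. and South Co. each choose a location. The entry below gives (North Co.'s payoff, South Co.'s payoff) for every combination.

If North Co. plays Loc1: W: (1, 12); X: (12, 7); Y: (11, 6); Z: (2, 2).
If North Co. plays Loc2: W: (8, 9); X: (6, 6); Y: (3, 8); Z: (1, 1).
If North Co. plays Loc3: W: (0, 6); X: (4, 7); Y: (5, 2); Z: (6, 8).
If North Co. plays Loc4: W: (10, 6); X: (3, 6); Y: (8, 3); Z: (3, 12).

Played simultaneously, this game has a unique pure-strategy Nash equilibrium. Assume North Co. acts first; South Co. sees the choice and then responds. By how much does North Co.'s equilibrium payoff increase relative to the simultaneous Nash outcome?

2

South Co. best-responds to each possible North Co. move:
- Loc1: BR = W, leader payoff 1.
- Loc2: BR = W, leader payoff 8.
- Loc3: BR = Z, leader payoff 6.
- Loc4: BR = Z, leader payoff 3.
North Co.'s induced payoffs are 1, 8, 6, 3, so North Co. commits to Loc2. Subgame-perfect outcome: (Loc2, W) with payoffs (8, 9).
Now find the simultaneous Nash equilibrium.
North Co.'s best replies: W→Loc4; X→Loc1; Y→Loc1; Z→Loc3.
South Co.'s best replies: Loc1→W; Loc2→W; Loc3→Z; Loc4→Z.
Only (Loc3, Z) has each player best-responding; Nash payoffs (6, 8).
North Co.'s commitment gain: 8 − 6 = 2.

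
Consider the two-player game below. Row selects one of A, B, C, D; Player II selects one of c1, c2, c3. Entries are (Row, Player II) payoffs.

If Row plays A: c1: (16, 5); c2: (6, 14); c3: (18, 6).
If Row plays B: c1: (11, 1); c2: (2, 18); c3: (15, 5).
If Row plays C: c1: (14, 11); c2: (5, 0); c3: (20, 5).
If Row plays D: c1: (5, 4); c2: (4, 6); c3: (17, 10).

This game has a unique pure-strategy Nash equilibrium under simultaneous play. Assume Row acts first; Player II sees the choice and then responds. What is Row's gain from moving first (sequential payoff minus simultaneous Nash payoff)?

Player II best-responds to each possible Row move:
- A → Player II plays c2 (best of 5, 14, 6); Row gets 6.
- B → Player II plays c2 (best of 1, 18, 5); Row gets 2.
- C → Player II plays c1 (best of 11, 0, 5); Row gets 14.
- D → Player II plays c3 (best of 4, 6, 10); Row gets 17.
Maximizing over 6, 2, 14, 17, Row chooses D. Subgame-perfect outcome: (D, c3) with payoffs (17, 10).
Now find the simultaneous Nash equilibrium.
Row's best replies: c1→A; c2→A; c3→C.
Player II's best replies: A→c2; B→c2; C→c1; D→c3.
The unique mutual best reply is (A, c2), giving (6, 14).
Row's commitment gain: 17 − 6 = 11.

11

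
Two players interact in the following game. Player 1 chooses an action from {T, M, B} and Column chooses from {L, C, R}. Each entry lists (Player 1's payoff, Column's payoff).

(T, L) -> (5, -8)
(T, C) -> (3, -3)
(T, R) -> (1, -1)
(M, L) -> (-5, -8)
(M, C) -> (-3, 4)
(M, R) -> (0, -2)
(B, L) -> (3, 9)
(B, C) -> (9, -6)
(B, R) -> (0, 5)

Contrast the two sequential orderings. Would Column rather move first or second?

If Player 1 leads: Column's best replies are T→R, M→C, B→L; Player 1's induced payoffs 1, -3, 3; outcome (B, L), payoffs (3, 9).
If Column leads: Player 1's best replies are L→T, C→B, R→T; Column's induced payoffs -8, -6, -1; outcome (T, R), payoffs (1, -1).
Column gets -1 moving first and 9 moving second, so Column prefers to move second.

second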